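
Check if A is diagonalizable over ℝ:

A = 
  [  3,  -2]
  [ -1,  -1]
Yes

tr(A) = 2, det(A) = -5
Characteristic polynomial: λ² - tr(A)λ + det(A) = λ² - 2λ - 5
λ² - 2λ - 5 = 0  ⇒  λ = (2 ± √((-2)² - 4·(-5)))/2 = (2 ± √(24))/2
  = 1 + √6,  1 - √6
Eigenvalues: 1 + √6, 1 - √6  (≈ 3.449, -1.449)
The two irrational eigenvalues are distinct (simple), so each has alg. mult. = geom. mult. = 1.
Sum of geometric multiplicities equals n, so A has n independent eigenvectors.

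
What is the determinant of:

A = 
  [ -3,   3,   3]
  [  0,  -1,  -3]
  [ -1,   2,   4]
0

Cofactor expansion along row 1:
det(A) = (-3)·((-1)(4) - (-3)(2)) - (3)·((0)(4) - (-3)(-1)) + (3)·((0)(2) - (-1)(-1))
  = (-3)(2) - (3)(-3) + (3)(-1)
  = 0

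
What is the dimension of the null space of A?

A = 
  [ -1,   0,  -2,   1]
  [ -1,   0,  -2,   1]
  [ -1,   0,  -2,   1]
nullity(A) = 3

Row reduce:
R2 → R2 - (1)·R1
R3 → R3 - (1)·R1
REF = 
  [ -1,   0,  -2,   1]
  [  0,   0,   0,   0]
  [  0,   0,   0,   0]
Pivot columns: 1 → 1 pivot.
rank(A) = 1, so nullity(A) = 4 - 1 = 3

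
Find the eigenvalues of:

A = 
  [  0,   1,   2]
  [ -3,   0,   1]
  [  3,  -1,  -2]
Characteristic polynomial: det(λI - A) = λ³ + 2λ² - 2λ - 3
Testing integer divisors of the constant term: p(-1) = 0, so (λ + 1) is a factor:
p(λ) = (λ + 1)(λ² + λ - 3)
λ² + λ - 3 = 0  ⇒  λ = (-1 ± √((1)² - 4·(-3)))/2 = (-1 ± √(13))/2
  = (-1 + √13)/2,  (-1 - √13)/2

λ = -1, (-1 + √13)/2, (-1 - √13)/2  (≈ -1, 1.303, -2.303)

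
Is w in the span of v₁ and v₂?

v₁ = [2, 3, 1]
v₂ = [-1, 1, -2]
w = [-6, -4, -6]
Yes

Form the augmented matrix and row-reduce:
[v₁|v₂|w] = 
  [  2,  -1,  -6]
  [  3,   1,  -4]
  [  1,  -2,  -6]
R2 → R2 - (3/2)·R1
R3 → R3 - (1/2)·R1
R3 → R3 + (3/5)·R2
REF = 
  [  2,  -1,  -6]
  [  0, 5/2,   5]
  [  0,   0,   0]

No row of the form [0 0 | nonzero], so the system is consistent. Back-substitution gives c₁ = -2, c₂ = 2: w = (-2)·v₁ + (2)·v₂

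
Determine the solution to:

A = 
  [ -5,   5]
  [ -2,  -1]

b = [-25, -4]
Row reduce the augmented matrix [A|b]:
R2 → R2 - (2/5)·R1
REF = 
  [ -5,   5, -25]
  [  0,  -3,   6]

Back-substitution:
x₂ = 6 / (-3) = -2
x₁ = (-25 - (5)(-2)) / (-5) = 3

x = [3, -2]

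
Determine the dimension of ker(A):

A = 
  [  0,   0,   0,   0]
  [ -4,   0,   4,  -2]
nullity(A) = 3

Row reduce:
Swap R1 ↔ R2
REF = 
  [ -4,   0,   4,  -2]
  [  0,   0,   0,   0]
Pivot columns: 1 → 1 pivot.
rank(A) = 1, so nullity(A) = 4 - 1 = 3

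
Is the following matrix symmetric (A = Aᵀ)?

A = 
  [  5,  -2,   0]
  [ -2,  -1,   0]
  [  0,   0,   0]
Yes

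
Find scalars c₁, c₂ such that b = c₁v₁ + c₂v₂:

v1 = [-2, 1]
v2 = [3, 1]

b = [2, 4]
c1 = 2, c2 = 2

b = 2·v1 + 2·v2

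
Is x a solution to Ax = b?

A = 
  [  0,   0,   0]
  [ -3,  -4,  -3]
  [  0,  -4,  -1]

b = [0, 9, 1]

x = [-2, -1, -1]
No

Ax = [0, 13, 5] ≠ b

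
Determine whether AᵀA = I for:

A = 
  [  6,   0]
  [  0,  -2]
No

AᵀA = 
  [ 36,   0]
  [  0,   4]
≠ I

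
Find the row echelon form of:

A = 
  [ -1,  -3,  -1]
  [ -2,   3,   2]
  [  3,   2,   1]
Row operations:
R2 → R2 - (2)·R1
R3 → R3 + (3)·R1
R3 → R3 + (7/9)·R2

Resulting echelon form:
REF = 
  [  -1,   -3,   -1]
  [   0,    9,    4]
  [   0,    0, 10/9]

Rank = 3 (number of non-zero pivot rows).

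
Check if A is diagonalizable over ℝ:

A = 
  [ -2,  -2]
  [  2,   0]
No

tr(A) = -2, det(A) = 4
Characteristic polynomial: λ² - tr(A)λ + det(A) = λ² + 2λ + 4
λ² + 2λ + 4 = 0  ⇒  λ = (-2 ± √((2)² - 4·(4)))/2 = (-2 ± √(-12))/2
  = -1 + i√3,  -1 - i√3
Eigenvalues: -1 + i√3, -1 - i√3  (≈ -1 + 1.732i, -1 - 1.732i)
Has complex eigenvalues (not diagonalizable over ℝ).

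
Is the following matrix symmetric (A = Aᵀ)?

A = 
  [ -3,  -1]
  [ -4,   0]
No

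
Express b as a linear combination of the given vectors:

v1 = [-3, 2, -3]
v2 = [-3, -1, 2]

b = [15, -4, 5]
c1 = -3, c2 = -2

b = -3·v1 + -2·v2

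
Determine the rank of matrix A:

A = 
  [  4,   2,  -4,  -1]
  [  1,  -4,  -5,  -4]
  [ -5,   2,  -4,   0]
rank(A) = 3

Row reduce:
R2 → R2 - (1/4)·R1
R3 → R3 + (5/4)·R1
R3 → R3 + (1)·R2
REF = 
  [    4,     2,    -4,    -1]
  [    0,  -9/2,    -4, -15/4]
  [    0,     0,   -13,    -5]
Pivot columns: 1, 2, 3 → 3 pivots.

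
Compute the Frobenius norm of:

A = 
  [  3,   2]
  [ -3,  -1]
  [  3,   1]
||A||_F = 5.745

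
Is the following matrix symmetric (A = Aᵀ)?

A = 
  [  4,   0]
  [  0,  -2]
Yes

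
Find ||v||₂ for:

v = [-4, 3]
5

||v||₂ = √((-4)² + (3)²) = √25 = 5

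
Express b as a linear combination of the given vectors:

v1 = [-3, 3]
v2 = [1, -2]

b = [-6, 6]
c1 = 2, c2 = 0

b = 2·v1 + 0·v2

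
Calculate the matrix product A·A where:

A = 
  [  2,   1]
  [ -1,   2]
A² = A·A:
A²[1,1] = (2)(2) + (1)(-1) = 3
A²[1,2] = (2)(1) + (1)(2) = 4
A²[2,1] = (-1)(2) + (2)(-1) = -4
A²[2,2] = (-1)(1) + (2)(2) = 3
A² = 
  [  3,   4]
  [ -4,   3]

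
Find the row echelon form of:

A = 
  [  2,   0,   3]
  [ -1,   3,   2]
Row operations:
R2 → R2 + (1/2)·R1

Resulting echelon form:
REF = 
  [  2,   0,   3]
  [  0,   3, 7/2]

Rank = 2 (number of non-zero pivot rows).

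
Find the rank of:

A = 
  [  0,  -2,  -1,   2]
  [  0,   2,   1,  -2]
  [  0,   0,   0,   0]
rank(A) = 1

Row reduce:
R2 → R2 + (1)·R1
REF = 
  [  0,  -2,  -1,   2]
  [  0,   0,   0,   0]
  [  0,   0,   0,   0]
Pivot columns: 2 → 1 pivot.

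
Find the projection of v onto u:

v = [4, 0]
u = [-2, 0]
v·u = (4)(-2) + (0)(0) = -8
u·u = (-2)² + (0)² = 4
proj_u(v) = (v·u / u·u) × u = (-8/4) × u = (-2) × u

proj_u(v) = [4, 0]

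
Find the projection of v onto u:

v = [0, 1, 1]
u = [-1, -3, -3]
v·u = (0)(-1) + (1)(-3) + (1)(-3) = -6
u·u = (-1)² + (-3)² + (-3)² = 19
proj_u(v) = (v·u / u·u) × u = (-6/19) × u

proj_u(v) = [6/19, 18/19, 18/19]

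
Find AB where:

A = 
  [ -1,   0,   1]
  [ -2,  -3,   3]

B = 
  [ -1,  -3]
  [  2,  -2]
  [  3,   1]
A is 2×3 and B is 3×2, so AB is 2×2. Each entry is (row of A)·(column of B):
AB[1,1] = (-1)(-1) + (0)(2) + (1)(3) = 4
AB[1,2] = (-1)(-3) + (0)(-2) + (1)(1) = 4
AB[2,1] = (-2)(-1) + (-3)(2) + (3)(3) = 5
AB[2,2] = (-2)(-3) + (-3)(-2) + (3)(1) = 15

AB = 
  [  4,   4]
  [  5,  15]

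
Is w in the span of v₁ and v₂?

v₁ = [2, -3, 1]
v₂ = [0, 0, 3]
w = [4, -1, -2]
No

Form the augmented matrix and row-reduce:
[v₁|v₂|w] = 
  [  2,   0,   4]
  [ -3,   0,  -1]
  [  1,   3,  -2]
R2 → R2 + (3/2)·R1
R3 → R3 - (1/2)·R1
Swap R2 ↔ R3
REF = 
  [  2,   0,   4]
  [  0,   3,  -4]
  [  0,   0,   5]

Row 3 reads [0 0 | 5], i.e. 0 = 5, so the system is inconsistent and w ∉ span{v₁, v₂}.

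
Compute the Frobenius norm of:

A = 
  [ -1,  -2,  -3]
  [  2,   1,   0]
||A||_F = 4.359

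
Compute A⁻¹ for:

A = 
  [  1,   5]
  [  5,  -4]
det(A) = (1)(-4) - (5)(5) = -29
For a 2×2 matrix, A⁻¹ = (1/det(A)) · [[d, -b], [-c, a]]
    = (-1/29) · [[-4, -5], [-5, 1]]

A⁻¹ = 
  [ 4/29,  5/29]
  [ 5/29, -1/29]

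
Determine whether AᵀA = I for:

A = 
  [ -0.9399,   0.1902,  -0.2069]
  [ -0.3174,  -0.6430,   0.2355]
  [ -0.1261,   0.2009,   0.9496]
No

AᵀA = 
  [  1.0001,   0,   0]
  [  0,   0.4900,   0]
  [  0,   0,   1]
≠ I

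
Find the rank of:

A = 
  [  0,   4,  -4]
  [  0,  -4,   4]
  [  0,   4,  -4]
Row reduce:
R2 → R2 + (1)·R1
R3 → R3 - (1)·R1
REF = 
  [  0,   4,  -4]
  [  0,   0,   0]
  [  0,   0,   0]
Pivot columns: 2 → 1 pivot.

rank(A) = 1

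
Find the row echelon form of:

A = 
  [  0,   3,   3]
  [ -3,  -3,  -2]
Row operations:
Swap R1 ↔ R2

Resulting echelon form:
REF = 
  [ -3,  -3,  -2]
  [  0,   3,   3]

Rank = 2 (number of non-zero pivot rows).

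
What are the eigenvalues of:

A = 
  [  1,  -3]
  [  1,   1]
λ = 1 + i√3, 1 - i√3  (≈ 1 + 1.732i, 1 - 1.732i)

tr(A) = 2, det(A) = 4
Characteristic polynomial: λ² - tr(A)λ + det(A) = λ² - 2λ + 4
λ² - 2λ + 4 = 0  ⇒  λ = (2 ± √((-2)² - 4·(4)))/2 = (2 ± √(-12))/2
  = 1 + i√3,  1 - i√3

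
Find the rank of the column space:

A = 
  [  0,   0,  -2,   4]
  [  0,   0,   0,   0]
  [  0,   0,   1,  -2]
dim(Col(A)) = 1

Row reduce:
R3 → R3 + (1/2)·R1
REF = 
  [  0,   0,  -2,   4]
  [  0,   0,   0,   0]
  [  0,   0,   0,   0]
Pivot columns: 3 → 1 pivot.
dim(Col(A)) = number of pivot columns = 1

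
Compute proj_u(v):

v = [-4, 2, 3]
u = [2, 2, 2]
v·u = (-4)(2) + (2)(2) + (3)(2) = 2
u·u = (2)² + (2)² + (2)² = 12
proj_u(v) = (v·u / u·u) × u = (2/12) × u = (1/6) × u

proj_u(v) = [1/3, 1/3, 1/3]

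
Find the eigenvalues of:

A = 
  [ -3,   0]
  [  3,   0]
tr(A) = -3, det(A) = 0
Characteristic polynomial: λ² - tr(A)λ + det(A) = λ² + 3λ
λ² + 3λ = λ(λ + 3)

λ = 0, -3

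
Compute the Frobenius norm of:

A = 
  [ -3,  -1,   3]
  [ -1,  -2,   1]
||A||_F = 5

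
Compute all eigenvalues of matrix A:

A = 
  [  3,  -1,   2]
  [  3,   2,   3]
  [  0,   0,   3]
λ = 3, (5 + i√11)/2, (5 - i√11)/2  (≈ 3, 2.5 + 1.658i, 2.5 - 1.658i)

Characteristic polynomial: det(λI - A) = λ³ - 8λ² + 24λ - 27
Testing integer divisors of the constant term: p(3) = 0, so (λ - 3) is a factor:
p(λ) = (λ - 3)(λ² - 5λ + 9)
λ² - 5λ + 9 = 0  ⇒  λ = (5 ± √((-5)² - 4·(9)))/2 = (5 ± √(-11))/2
  = (5 + i√11)/2,  (5 - i√11)/2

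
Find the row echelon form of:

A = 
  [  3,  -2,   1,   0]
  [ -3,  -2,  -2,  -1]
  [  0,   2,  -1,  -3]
Row operations:
R2 → R2 + (1)·R1
R3 → R3 + (1/2)·R2

Resulting echelon form:
REF = 
  [   3,   -2,    1,    0]
  [   0,   -4,   -1,   -1]
  [   0,    0, -3/2, -7/2]

Rank = 3 (number of non-zero pivot rows).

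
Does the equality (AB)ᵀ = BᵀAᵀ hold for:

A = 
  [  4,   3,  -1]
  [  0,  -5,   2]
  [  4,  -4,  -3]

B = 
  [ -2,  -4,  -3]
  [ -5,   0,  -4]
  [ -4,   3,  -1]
Yes

(AB)ᵀ = 
  [-19,  17,  24]
  [-19,   6, -25]
  [-23,  18,   7]

BᵀAᵀ = 
  [-19,  17,  24]
  [-19,   6, -25]
  [-23,  18,   7]

Both sides are equal — this is the standard identity (AB)ᵀ = BᵀAᵀ, which holds for all A, B.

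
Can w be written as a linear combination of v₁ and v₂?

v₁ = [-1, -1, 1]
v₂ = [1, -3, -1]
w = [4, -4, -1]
No

Form the augmented matrix and row-reduce:
[v₁|v₂|w] = 
  [ -1,   1,   4]
  [ -1,  -3,  -4]
  [  1,  -1,  -1]
R2 → R2 - (1)·R1
R3 → R3 + (1)·R1
REF = 
  [ -1,   1,   4]
  [  0,  -4,  -8]
  [  0,   0,   3]

Row 3 reads [0 0 | 3], i.e. 0 = 3, so the system is inconsistent and w ∉ span{v₁, v₂}.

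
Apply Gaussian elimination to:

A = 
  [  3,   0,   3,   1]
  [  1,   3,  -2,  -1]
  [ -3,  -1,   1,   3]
Row operations:
R2 → R2 - (1/3)·R1
R3 → R3 + (1)·R1
R3 → R3 + (1/3)·R2

Resulting echelon form:
REF = 
  [   3,    0,    3,    1]
  [   0,    3,   -3, -4/3]
  [   0,    0,    3, 32/9]

Rank = 3 (number of non-zero pivot rows).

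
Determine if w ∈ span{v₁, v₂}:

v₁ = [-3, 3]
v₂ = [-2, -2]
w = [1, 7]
Yes

Form the augmented matrix and row-reduce:
[v₁|v₂|w] = 
  [ -3,  -2,   1]
  [  3,  -2,   7]
R2 → R2 + (1)·R1
REF = 
  [ -3,  -2,   1]
  [  0,  -4,   8]

No row of the form [0 0 | nonzero], so the system is consistent. Back-substitution gives c₁ = 1, c₂ = -2: w = (1)·v₁ + (-2)·v₂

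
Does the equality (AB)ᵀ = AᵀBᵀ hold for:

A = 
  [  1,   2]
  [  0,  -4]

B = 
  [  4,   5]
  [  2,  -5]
No

(AB)ᵀ = 
  [  8,  -8]
  [ -5,  20]

AᵀBᵀ = 
  [  4,   2]
  [-12,  24]

The two matrices differ, so (AB)ᵀ ≠ AᵀBᵀ in general. The correct identity is (AB)ᵀ = BᵀAᵀ.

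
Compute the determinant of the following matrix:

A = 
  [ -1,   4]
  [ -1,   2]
2

For a 2×2 matrix, det = ad - bc = (-1)(2) - (4)(-1) = 2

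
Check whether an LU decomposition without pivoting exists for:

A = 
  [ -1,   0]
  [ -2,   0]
Yes.
A[1,1] = -1 ≠ 0, so Gaussian elimination proceeds without a row swap: multiplier ℓ₂₁ = (-2)/(-1) = 2, and U[2,2] = 0 - (2)(0) = 0.
L = 
  [  1,   0]
  [  2,   1]
U = 
  [ -1,   0]
  [  0,   0]
Check row 2 of LU: [(2)(-1), (2)(0) + 0] = [-2, 0] = row 2 of A ✓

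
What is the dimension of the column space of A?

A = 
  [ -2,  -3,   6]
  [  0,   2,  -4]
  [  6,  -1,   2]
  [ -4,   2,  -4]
Row reduce:
R3 → R3 + (3)·R1
R4 → R4 - (2)·R1
R3 → R3 + (5)·R2
R4 → R4 - (4)·R2
REF = 
  [ -2,  -3,   6]
  [  0,   2,  -4]
  [  0,   0,   0]
  [  0,   0,   0]
Pivot columns: 1, 2 → 2 pivots.
dim(Col(A)) = number of pivot columns = 2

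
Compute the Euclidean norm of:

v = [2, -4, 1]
4.583

||v||₂ = √((2)² + (-4)² + (1)²) = √21 = 4.583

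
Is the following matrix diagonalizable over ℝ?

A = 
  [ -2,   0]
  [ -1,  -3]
Yes

tr(A) = -5, det(A) = 6
Characteristic polynomial: λ² - tr(A)λ + det(A) = λ² + 5λ + 6
λ² + 5λ + 6 = (λ + 3)(λ + 2)
Eigenvalues: -2, -3
λ=-3: alg. mult. = 1, geom. mult. = 2 - rank(A - (-3)I) = 2 - 1 = 1
λ=-2: alg. mult. = 1, geom. mult. = 2 - rank(A - (-2)I) = 2 - 1 = 1
Sum of geometric multiplicities equals n, so A has n independent eigenvectors.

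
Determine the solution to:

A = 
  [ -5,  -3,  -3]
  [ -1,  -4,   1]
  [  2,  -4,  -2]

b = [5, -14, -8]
Row reduce the augmented matrix [A|b]:
R2 → R2 - (1/5)·R1
R3 → R3 + (2/5)·R1
R3 → R3 - (26/17)·R2
REF = 
  [    -5,     -3,     -3,      5]
  [     0,  -17/5,    8/5,    -15]
  [     0,      0, -96/17, 288/17]

Back-substitution:
x₃ = (288/17) / (-96/17) = -3
x₂ = (-15 - (8/5)(-3)) / (-17/5) = 3
x₁ = (5 - (-3)(3) - (-3)(-3)) / (-5) = -1

x = [-1, 3, -3]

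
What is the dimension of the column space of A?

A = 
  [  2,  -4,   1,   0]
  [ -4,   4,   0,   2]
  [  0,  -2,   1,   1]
dim(Col(A)) = 2

Row reduce:
R2 → R2 + (2)·R1
R3 → R3 - (1/2)·R2
REF = 
  [  2,  -4,   1,   0]
  [  0,  -4,   2,   2]
  [  0,   0,   0,   0]
Pivot columns: 1, 2 → 2 pivots.
dim(Col(A)) = number of pivot columns = 2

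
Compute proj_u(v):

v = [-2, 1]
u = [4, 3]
v·u = (-2)(4) + (1)(3) = -5
u·u = (4)² + (3)² = 25
proj_u(v) = (v·u / u·u) × u = (-5/25) × u = (-1/5) × u

proj_u(v) = [-4/5, -3/5]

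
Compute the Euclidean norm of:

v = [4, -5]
6.403

||v||₂ = √((4)² + (-5)²) = √41 = 6.403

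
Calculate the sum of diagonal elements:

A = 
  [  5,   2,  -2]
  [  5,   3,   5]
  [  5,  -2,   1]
9

tr(A) = 5 + 3 + 1 = 9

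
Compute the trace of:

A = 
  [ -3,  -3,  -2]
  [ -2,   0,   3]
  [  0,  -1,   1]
-2

tr(A) = -3 + 0 + 1 = -2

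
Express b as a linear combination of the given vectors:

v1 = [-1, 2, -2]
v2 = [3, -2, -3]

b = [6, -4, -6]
c1 = 0, c2 = 2

b = 0·v1 + 2·v2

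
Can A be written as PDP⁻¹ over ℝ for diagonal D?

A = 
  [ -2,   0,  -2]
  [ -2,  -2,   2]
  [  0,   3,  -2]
No

Characteristic polynomial: det(λI - A) = λ³ + 6λ² + 6λ - 16
By the rational root theorem any rational root is an integer dividing 16; none of those is a root, so p(λ) has no rational roots and hence (being an irreducible cubic) no repeated roots.
Discriminant of the cubic: Δ = -3024
Δ < 0 ⇒ one real eigenvalue and a complex-conjugate pair: λ ≈ -3.567 + 1.171i, -3.567 - 1.171i, 1.135
Has complex eigenvalues (not diagonalizable over ℝ).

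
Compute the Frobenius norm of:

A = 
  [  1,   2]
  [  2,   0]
||A||_F = 3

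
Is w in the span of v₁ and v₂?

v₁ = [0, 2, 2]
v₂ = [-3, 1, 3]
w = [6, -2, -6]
Yes

Form the augmented matrix and row-reduce:
[v₁|v₂|w] = 
  [  0,  -3,   6]
  [  2,   1,  -2]
  [  2,   3,  -6]
Swap R1 ↔ R2
R3 → R3 - (1)·R1
R3 → R3 + (2/3)·R2
REF = 
  [  2,   1,  -2]
  [  0,  -3,   6]
  [  0,   0,   0]

No row of the form [0 0 | nonzero], so the system is consistent. Back-substitution gives c₁ = 0, c₂ = -2: w = (0)·v₁ + (-2)·v₂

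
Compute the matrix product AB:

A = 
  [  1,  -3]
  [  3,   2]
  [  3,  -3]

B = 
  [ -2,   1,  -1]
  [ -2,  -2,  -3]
A is 3×2 and B is 2×3, so AB is 3×3. Each entry is (row of A)·(column of B):
AB[1,1] = (1)(-2) + (-3)(-2) = 4
AB[1,2] = (1)(1) + (-3)(-2) = 7
AB[1,3] = (1)(-1) + (-3)(-3) = 8
AB[2,1] = (3)(-2) + (2)(-2) = -10
AB[2,2] = (3)(1) + (2)(-2) = -1
AB[2,3] = (3)(-1) + (2)(-3) = -9
AB[3,1] = (3)(-2) + (-3)(-2) = 0
AB[3,2] = (3)(1) + (-3)(-2) = 9
AB[3,3] = (3)(-1) + (-3)(-3) = 6

AB = 
  [  4,   7,   8]
  [-10,  -1,  -9]
  [  0,   9,   6]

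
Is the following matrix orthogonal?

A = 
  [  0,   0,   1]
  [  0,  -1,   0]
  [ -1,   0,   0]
Yes

AᵀA = 
  [  1,   0,   0]
  [  0,   1,   0]
  [  0,   0,   1]
= I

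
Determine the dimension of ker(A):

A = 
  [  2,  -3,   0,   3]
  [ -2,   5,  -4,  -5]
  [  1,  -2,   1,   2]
nullity(A) = 2

Row reduce:
R2 → R2 + (1)·R1
R3 → R3 - (1/2)·R1
R3 → R3 + (1/4)·R2
REF = 
  [  2,  -3,   0,   3]
  [  0,   2,  -4,  -2]
  [  0,   0,   0,   0]
Pivot columns: 1, 2 → 2 pivots.
rank(A) = 2, so nullity(A) = 4 - 2 = 2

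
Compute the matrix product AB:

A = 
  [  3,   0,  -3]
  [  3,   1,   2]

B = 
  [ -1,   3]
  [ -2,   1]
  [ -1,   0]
A is 2×3 and B is 3×2, so AB is 2×2. Each entry is (row of A)·(column of B):
AB[1,1] = (3)(-1) + (0)(-2) + (-3)(-1) = 0
AB[1,2] = (3)(3) + (0)(1) + (-3)(0) = 9
AB[2,1] = (3)(-1) + (1)(-2) + (2)(-1) = -7
AB[2,2] = (3)(3) + (1)(1) + (2)(0) = 10

AB = 
  [  0,   9]
  [ -7,  10]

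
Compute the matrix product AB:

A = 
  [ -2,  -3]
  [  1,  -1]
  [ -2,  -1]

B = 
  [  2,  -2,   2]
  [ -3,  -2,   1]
AB = 
  [  5,  10,  -7]
  [  5,   0,   1]
  [ -1,   6,  -5]

A is 3×2 and B is 2×3, so AB is 3×3. Each entry is (row of A)·(column of B):
AB[1,1] = (-2)(2) + (-3)(-3) = 5
AB[1,2] = (-2)(-2) + (-3)(-2) = 10
AB[1,3] = (-2)(2) + (-3)(1) = -7
AB[2,1] = (1)(2) + (-1)(-3) = 5
AB[2,2] = (1)(-2) + (-1)(-2) = 0
AB[2,3] = (1)(2) + (-1)(1) = 1
AB[3,1] = (-2)(2) + (-1)(-3) = -1
AB[3,2] = (-2)(-2) + (-1)(-2) = 6
AB[3,3] = (-2)(2) + (-1)(1) = -5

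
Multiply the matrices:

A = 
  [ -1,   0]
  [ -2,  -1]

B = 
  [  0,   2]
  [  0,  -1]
A is 2×2 and B is 2×2, so AB is 2×2. Each entry is (row of A)·(column of B):
AB[1,1] = (-1)(0) + (0)(0) = 0
AB[1,2] = (-1)(2) + (0)(-1) = -2
AB[2,1] = (-2)(0) + (-1)(0) = 0
AB[2,2] = (-2)(2) + (-1)(-1) = -3

AB = 
  [  0,  -2]
  [  0,  -3]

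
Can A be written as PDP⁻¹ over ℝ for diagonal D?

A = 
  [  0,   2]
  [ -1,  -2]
No

tr(A) = -2, det(A) = 2
Characteristic polynomial: λ² - tr(A)λ + det(A) = λ² + 2λ + 2
λ² + 2λ + 2 = 0  ⇒  λ = (-2 ± √((2)² - 4·(2)))/2 = (-2 ± √(-4))/2
  = -1 + i,  -1 - i
Eigenvalues: -1 + i, -1 - i  (≈ -1 + 1i, -1 - 1i)
Has complex eigenvalues (not diagonalizable over ℝ).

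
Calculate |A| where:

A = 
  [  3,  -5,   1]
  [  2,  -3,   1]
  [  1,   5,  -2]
Cofactor expansion along row 1:
det(A) = (3)·((-3)(-2) - (1)(5)) - (-5)·((2)(-2) - (1)(1)) + (1)·((2)(5) - (-3)(1))
  = (3)(1) - (-5)(-5) + (1)(13)
  = -9

det(A) = -9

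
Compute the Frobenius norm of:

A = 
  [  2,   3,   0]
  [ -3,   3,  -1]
||A||_F = 5.657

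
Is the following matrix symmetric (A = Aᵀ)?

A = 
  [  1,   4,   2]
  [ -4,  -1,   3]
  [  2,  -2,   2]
No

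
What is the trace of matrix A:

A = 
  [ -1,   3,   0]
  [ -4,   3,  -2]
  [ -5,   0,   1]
3

tr(A) = -1 + 3 + 1 = 3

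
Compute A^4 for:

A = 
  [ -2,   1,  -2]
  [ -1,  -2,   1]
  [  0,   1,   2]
A² = A·A:
A²[1,1] = (-2)(-2) + (1)(-1) + (-2)(0) = 3
A²[1,2] = (-2)(1) + (1)(-2) + (-2)(1) = -6
A²[1,3] = (-2)(-2) + (1)(1) + (-2)(2) = 1
A²[2,1] = (-1)(-2) + (-2)(-1) + (1)(0) = 4
A²[2,2] = (-1)(1) + (-2)(-2) + (1)(1) = 4
A²[2,3] = (-1)(-2) + (-2)(1) + (1)(2) = 2
A²[3,1] = (0)(-2) + (1)(-1) + (2)(0) = -1
A²[3,2] = (0)(1) + (1)(-2) + (2)(1) = 0
A²[3,3] = (0)(-2) + (1)(1) + (2)(2) = 5
A² = 
  [  3,  -6,   1]
  [  4,   4,   2]
  [ -1,   0,   5]

A^3 = A^2·A:
A^3[1,1] = (3)(-2) + (-6)(-1) + (1)(0) = 0
A^3[1,2] = (3)(1) + (-6)(-2) + (1)(1) = 16
A^3[1,3] = (3)(-2) + (-6)(1) + (1)(2) = -10
A^3[2,1] = (4)(-2) + (4)(-1) + (2)(0) = -12
A^3[2,2] = (4)(1) + (4)(-2) + (2)(1) = -2
A^3[2,3] = (4)(-2) + (4)(1) + (2)(2) = 0
A^3[3,1] = (-1)(-2) + (0)(-1) + (5)(0) = 2
A^3[3,2] = (-1)(1) + (0)(-2) + (5)(1) = 4
A^3[3,3] = (-1)(-2) + (0)(1) + (5)(2) = 12
A^3 = 
  [  0,  16, -10]
  [-12,  -2,   0]
  [  2,   4,  12]

A^4 = A^3·A:
A^4[1,1] = (0)(-2) + (16)(-1) + (-10)(0) = -16
A^4[1,2] = (0)(1) + (16)(-2) + (-10)(1) = -42
A^4[1,3] = (0)(-2) + (16)(1) + (-10)(2) = -4
A^4[2,1] = (-12)(-2) + (-2)(-1) + (0)(0) = 26
A^4[2,2] = (-12)(1) + (-2)(-2) + (0)(1) = -8
A^4[2,3] = (-12)(-2) + (-2)(1) + (0)(2) = 22
A^4[3,1] = (2)(-2) + (4)(-1) + (12)(0) = -8
A^4[3,2] = (2)(1) + (4)(-2) + (12)(1) = 6
A^4[3,3] = (2)(-2) + (4)(1) + (12)(2) = 24
A^4 = 
  [-16, -42,  -4]
  [ 26,  -8,  22]
  [ -8,   6,  24]

Therefore
A^4 = 
  [-16, -42,  -4]
  [ 26,  -8,  22]
  [ -8,   6,  24]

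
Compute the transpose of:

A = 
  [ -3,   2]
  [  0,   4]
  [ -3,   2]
Aᵀ = 
  [ -3,   0,  -3]
  [  2,   4,   2]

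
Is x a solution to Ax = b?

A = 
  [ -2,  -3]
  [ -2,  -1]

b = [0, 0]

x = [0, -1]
No

Ax = [3, 1] ≠ b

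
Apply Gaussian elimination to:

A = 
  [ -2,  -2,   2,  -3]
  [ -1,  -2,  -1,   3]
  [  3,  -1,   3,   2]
Row operations:
R2 → R2 - (1/2)·R1
R3 → R3 + (3/2)·R1
R3 → R3 - (4)·R2

Resulting echelon form:
REF = 
  [   -2,    -2,     2,    -3]
  [    0,    -1,    -2,   9/2]
  [    0,     0,    14, -41/2]

Rank = 3 (number of non-zero pivot rows).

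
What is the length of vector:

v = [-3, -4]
5

||v||₂ = √((-3)² + (-4)²) = √25 = 5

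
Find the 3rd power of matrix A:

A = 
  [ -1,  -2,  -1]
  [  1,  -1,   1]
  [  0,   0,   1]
A^3 = 
  [  5,  -2,   3]
  [  1,   5,   0]
  [  0,   0,   1]

A² = A·A:
A²[1,1] = (-1)(-1) + (-2)(1) + (-1)(0) = -1
A²[1,2] = (-1)(-2) + (-2)(-1) + (-1)(0) = 4
A²[1,3] = (-1)(-1) + (-2)(1) + (-1)(1) = -2
A²[2,1] = (1)(-1) + (-1)(1) + (1)(0) = -2
A²[2,2] = (1)(-2) + (-1)(-1) + (1)(0) = -1
A²[2,3] = (1)(-1) + (-1)(1) + (1)(1) = -1
A²[3,1] = (0)(-1) + (0)(1) + (1)(0) = 0
A²[3,2] = (0)(-2) + (0)(-1) + (1)(0) = 0
A²[3,3] = (0)(-1) + (0)(1) + (1)(1) = 1
A² = 
  [ -1,   4,  -2]
  [ -2,  -1,  -1]
  [  0,   0,   1]

A^3 = A^2·A:
A^3[1,1] = (-1)(-1) + (4)(1) + (-2)(0) = 5
A^3[1,2] = (-1)(-2) + (4)(-1) + (-2)(0) = -2
A^3[1,3] = (-1)(-1) + (4)(1) + (-2)(1) = 3
A^3[2,1] = (-2)(-1) + (-1)(1) + (-1)(0) = 1
A^3[2,2] = (-2)(-2) + (-1)(-1) + (-1)(0) = 5
A^3[2,3] = (-2)(-1) + (-1)(1) + (-1)(1) = 0
A^3[3,1] = (0)(-1) + (0)(1) + (1)(0) = 0
A^3[3,2] = (0)(-2) + (0)(-1) + (1)(0) = 0
A^3[3,3] = (0)(-1) + (0)(1) + (1)(1) = 1
A^3 = 
  [  5,  -2,   3]
  [  1,   5,   0]
  [  0,   0,   1]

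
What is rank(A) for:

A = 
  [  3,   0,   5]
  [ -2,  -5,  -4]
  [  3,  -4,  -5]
Row reduce:
R2 → R2 + (2/3)·R1
R3 → R3 - (1)·R1
R3 → R3 - (4/5)·R2
REF = 
  [      3,       0,       5]
  [      0,      -5,    -2/3]
  [      0,       0, -142/15]
Pivot columns: 1, 2, 3 → 3 pivots.

rank(A) = 3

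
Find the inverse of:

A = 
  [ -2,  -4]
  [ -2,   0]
det(A) = (-2)(0) - (-4)(-2) = -8
For a 2×2 matrix, A⁻¹ = (1/det(A)) · [[d, -b], [-c, a]]
    = (-1/8) · [[0, 4], [2, -2]]

A⁻¹ = 
  [   0, -1/2]
  [-1/4,  1/4]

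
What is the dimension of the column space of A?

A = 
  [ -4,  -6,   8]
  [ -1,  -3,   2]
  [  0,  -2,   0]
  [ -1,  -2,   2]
dim(Col(A)) = 2

Row reduce:
R2 → R2 - (1/4)·R1
R4 → R4 - (1/4)·R1
R3 → R3 - (4/3)·R2
R4 → R4 - (1/3)·R2
REF = 
  [  -4,   -6,    8]
  [   0, -3/2,    0]
  [   0,    0,    0]
  [   0,    0,    0]
Pivot columns: 1, 2 → 2 pivots.
dim(Col(A)) = number of pivot columns = 2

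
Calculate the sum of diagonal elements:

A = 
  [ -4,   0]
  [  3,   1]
-3

tr(A) = -4 + 1 = -3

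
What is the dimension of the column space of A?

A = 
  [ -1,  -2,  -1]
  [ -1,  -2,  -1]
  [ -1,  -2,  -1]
dim(Col(A)) = 1

Row reduce:
R2 → R2 - (1)·R1
R3 → R3 - (1)·R1
REF = 
  [ -1,  -2,  -1]
  [  0,   0,   0]
  [  0,   0,   0]
Pivot columns: 1 → 1 pivot.
dim(Col(A)) = number of pivot columns = 1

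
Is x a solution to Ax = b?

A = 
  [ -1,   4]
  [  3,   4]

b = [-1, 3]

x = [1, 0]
Yes

Ax = [-1, 3] = b ✓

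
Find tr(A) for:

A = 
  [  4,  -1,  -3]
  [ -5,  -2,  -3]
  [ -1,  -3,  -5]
-3

tr(A) = 4 + -2 + -5 = -3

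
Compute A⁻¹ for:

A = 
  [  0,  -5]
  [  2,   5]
det(A) = (0)(5) - (-5)(2) = 10
For a 2×2 matrix, A⁻¹ = (1/det(A)) · [[d, -b], [-c, a]]
    = (1/10) · [[5, 5], [-2, 0]]

A⁻¹ = 
  [ 1/2,  1/2]
  [-1/5,    0]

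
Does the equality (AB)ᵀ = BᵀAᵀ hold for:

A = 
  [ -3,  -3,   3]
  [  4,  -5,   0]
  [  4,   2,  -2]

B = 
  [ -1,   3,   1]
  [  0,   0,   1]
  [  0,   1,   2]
Yes

(AB)ᵀ = 
  [  3,  -4,  -4]
  [ -6,  12,  10]
  [  0,  -1,   2]

BᵀAᵀ = 
  [  3,  -4,  -4]
  [ -6,  12,  10]
  [  0,  -1,   2]

Both sides are equal — this is the standard identity (AB)ᵀ = BᵀAᵀ, which holds for all A, B.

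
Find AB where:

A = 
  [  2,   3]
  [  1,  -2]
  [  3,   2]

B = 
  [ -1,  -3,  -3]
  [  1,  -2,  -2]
A is 3×2 and B is 2×3, so AB is 3×3. Each entry is (row of A)·(column of B):
AB[1,1] = (2)(-1) + (3)(1) = 1
AB[1,2] = (2)(-3) + (3)(-2) = -12
AB[1,3] = (2)(-3) + (3)(-2) = -12
AB[2,1] = (1)(-1) + (-2)(1) = -3
AB[2,2] = (1)(-3) + (-2)(-2) = 1
AB[2,3] = (1)(-3) + (-2)(-2) = 1
AB[3,1] = (3)(-1) + (2)(1) = -1
AB[3,2] = (3)(-3) + (2)(-2) = -13
AB[3,3] = (3)(-3) + (2)(-2) = -13

AB = 
  [  1, -12, -12]
  [ -3,   1,   1]
  [ -1, -13, -13]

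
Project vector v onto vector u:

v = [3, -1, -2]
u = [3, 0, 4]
proj_u(v) = [3/25, 0, 4/25]

v·u = (3)(3) + (-1)(0) + (-2)(4) = 1
u·u = (3)² + (0)² + (4)² = 25
proj_u(v) = (v·u / u·u) × u = (1/25) × u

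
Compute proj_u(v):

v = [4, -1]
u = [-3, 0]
proj_u(v) = [4, 0]

v·u = (4)(-3) + (-1)(0) = -12
u·u = (-3)² + (0)² = 9
proj_u(v) = (v·u / u·u) × u = (-12/9) × u = (-4/3) × u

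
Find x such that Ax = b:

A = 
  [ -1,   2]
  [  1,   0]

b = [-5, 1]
x = [1, -2]

Row reduce the augmented matrix [A|b]:
R2 → R2 + (1)·R1
REF = 
  [ -1,   2,  -5]
  [  0,   2,  -4]

Back-substitution:
x₂ = (-4) / 2 = -2
x₁ = (-5 - (2)(-2)) / (-1) = 1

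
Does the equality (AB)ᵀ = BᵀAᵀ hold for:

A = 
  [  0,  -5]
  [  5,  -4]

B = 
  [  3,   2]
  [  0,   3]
Yes

(AB)ᵀ = 
  [  0,  15]
  [-15,  -2]

BᵀAᵀ = 
  [  0,  15]
  [-15,  -2]

Both sides are equal — this is the standard identity (AB)ᵀ = BᵀAᵀ, which holds for all A, B.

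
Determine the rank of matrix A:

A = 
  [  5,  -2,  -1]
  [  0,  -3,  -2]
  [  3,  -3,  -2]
Row reduce:
R3 → R3 - (3/5)·R1
R3 → R3 - (3/5)·R2
REF = 
  [   5,   -2,   -1]
  [   0,   -3,   -2]
  [   0,    0, -1/5]
Pivot columns: 1, 2, 3 → 3 pivots.

rank(A) = 3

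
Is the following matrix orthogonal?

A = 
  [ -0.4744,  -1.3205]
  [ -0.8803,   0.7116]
No

AᵀA = 
  [  1,   0]
  [  0,   2.2501]
≠ I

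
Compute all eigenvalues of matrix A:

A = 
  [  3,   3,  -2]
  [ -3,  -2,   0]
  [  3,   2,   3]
λ = 1, (3 + 3i√3)/2, (3 - 3i√3)/2  (≈ 1, 1.5 + 2.598i, 1.5 - 2.598i)

Characteristic polynomial: det(λI - A) = λ³ - 4λ² + 12λ - 9
Testing integer divisors of the constant term: p(1) = 0, so (λ - 1) is a factor:
p(λ) = (λ - 1)(λ² - 3λ + 9)
λ² - 3λ + 9 = 0  ⇒  λ = (3 ± √((-3)² - 4·(9)))/2 = (3 ± √(-27))/2
  = (3 + 3i√3)/2,  (3 - 3i√3)/2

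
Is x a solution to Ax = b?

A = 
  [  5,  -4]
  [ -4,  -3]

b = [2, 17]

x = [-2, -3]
Yes

Ax = [2, 17] = b ✓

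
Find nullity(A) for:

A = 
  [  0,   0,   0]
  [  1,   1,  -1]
nullity(A) = 2

Row reduce:
Swap R1 ↔ R2
REF = 
  [  1,   1,  -1]
  [  0,   0,   0]
Pivot columns: 1 → 1 pivot.
rank(A) = 1, so nullity(A) = 3 - 1 = 2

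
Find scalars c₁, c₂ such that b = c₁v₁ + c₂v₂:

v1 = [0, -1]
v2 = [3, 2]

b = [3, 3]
c1 = -1, c2 = 1

b = -1·v1 + 1·v2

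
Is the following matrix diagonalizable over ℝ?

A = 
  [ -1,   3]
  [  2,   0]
Yes

tr(A) = -1, det(A) = -6
Characteristic polynomial: λ² - tr(A)λ + det(A) = λ² + λ - 6
λ² + λ - 6 = (λ + 3)(λ - 2)
Eigenvalues: 2, -3
λ=-3: alg. mult. = 1, geom. mult. = 2 - rank(A - (-3)I) = 2 - 1 = 1
λ=2: alg. mult. = 1, geom. mult. = 2 - rank(A - (2)I) = 2 - 1 = 1
Sum of geometric multiplicities equals n, so A has n independent eigenvectors.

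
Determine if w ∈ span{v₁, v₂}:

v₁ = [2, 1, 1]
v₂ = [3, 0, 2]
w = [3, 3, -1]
No

Form the augmented matrix and row-reduce:
[v₁|v₂|w] = 
  [  2,   3,   3]
  [  1,   0,   3]
  [  1,   2,  -1]
R2 → R2 - (1/2)·R1
R3 → R3 - (1/2)·R1
R3 → R3 + (1/3)·R2
REF = 
  [   2,    3,    3]
  [   0, -3/2,  3/2]
  [   0,    0,   -2]

Row 3 reads [0 0 | -2], i.e. 0 = -2, so the system is inconsistent and w ∉ span{v₁, v₂}.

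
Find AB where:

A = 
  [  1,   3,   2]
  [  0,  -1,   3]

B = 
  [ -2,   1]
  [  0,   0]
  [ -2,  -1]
A is 2×3 and B is 3×2, so AB is 2×2. Each entry is (row of A)·(column of B):
AB[1,1] = (1)(-2) + (3)(0) + (2)(-2) = -6
AB[1,2] = (1)(1) + (3)(0) + (2)(-1) = -1
AB[2,1] = (0)(-2) + (-1)(0) + (3)(-2) = -6
AB[2,2] = (0)(1) + (-1)(0) + (3)(-1) = -3

AB = 
  [ -6,  -1]
  [ -6,  -3]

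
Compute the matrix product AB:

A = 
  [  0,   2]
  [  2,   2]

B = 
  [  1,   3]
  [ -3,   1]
AB = 
  [ -6,   2]
  [ -4,   8]

A is 2×2 and B is 2×2, so AB is 2×2. Each entry is (row of A)·(column of B):
AB[1,1] = (0)(1) + (2)(-3) = -6
AB[1,2] = (0)(3) + (2)(1) = 2
AB[2,1] = (2)(1) + (2)(-3) = -4
AB[2,2] = (2)(3) + (2)(1) = 8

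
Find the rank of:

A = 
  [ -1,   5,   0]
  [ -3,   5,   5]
rank(A) = 2

Row reduce:
R2 → R2 - (3)·R1
REF = 
  [ -1,   5,   0]
  [  0, -10,   5]
Pivot columns: 1, 2 → 2 pivots.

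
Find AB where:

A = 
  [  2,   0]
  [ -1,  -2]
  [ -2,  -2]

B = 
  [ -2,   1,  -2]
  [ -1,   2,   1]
A is 3×2 and B is 2×3, so AB is 3×3. Each entry is (row of A)·(column of B):
AB[1,1] = (2)(-2) + (0)(-1) = -4
AB[1,2] = (2)(1) + (0)(2) = 2
AB[1,3] = (2)(-2) + (0)(1) = -4
AB[2,1] = (-1)(-2) + (-2)(-1) = 4
AB[2,2] = (-1)(1) + (-2)(2) = -5
AB[2,3] = (-1)(-2) + (-2)(1) = 0
AB[3,1] = (-2)(-2) + (-2)(-1) = 6
AB[3,2] = (-2)(1) + (-2)(2) = -6
AB[3,3] = (-2)(-2) + (-2)(1) = 2

AB = 
  [ -4,   2,  -4]
  [  4,  -5,   0]
  [  6,  -6,   2]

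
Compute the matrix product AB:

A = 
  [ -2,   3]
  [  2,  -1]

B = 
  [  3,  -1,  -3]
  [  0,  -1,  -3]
AB = 
  [ -6,  -1,  -3]
  [  6,  -1,  -3]

A is 2×2 and B is 2×3, so AB is 2×3. Each entry is (row of A)·(column of B):
AB[1,1] = (-2)(3) + (3)(0) = -6
AB[1,2] = (-2)(-1) + (3)(-1) = -1
AB[1,3] = (-2)(-3) + (3)(-3) = -3
AB[2,1] = (2)(3) + (-1)(0) = 6
AB[2,2] = (2)(-1) + (-1)(-1) = -1
AB[2,3] = (2)(-3) + (-1)(-3) = -3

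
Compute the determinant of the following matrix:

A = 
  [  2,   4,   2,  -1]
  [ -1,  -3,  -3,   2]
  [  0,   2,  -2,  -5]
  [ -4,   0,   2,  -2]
136

Cofactor expansion along row 1: det(A) = a₁₁M₁₁ - a₁₂M₁₂ + a₁₃M₁₃ - a₁₄M₁₄

M₁₁ = det[[-3, -3, 2]; [2, -2, -5]; [0, 2, -2]]
  = (-3)·((-2)(-2) - (-5)(2)) - (-3)·((2)(-2) - (-5)(0)) + (2)·((2)(2) - (-2)(0))
  = (-3)(14) - (-3)(-4) + (2)(4)
  = -46
M₁₂ = det[[-1, -3, 2]; [0, -2, -5]; [-4, 2, -2]]
  = (-1)·((-2)(-2) - (-5)(2)) - (-3)·((0)(-2) - (-5)(-4)) + (2)·((0)(2) - (-2)(-4))
  = (-1)(14) - (-3)(-20) + (2)(-8)
  = -90
M₁₃ = det[[-1, -3, 2]; [0, 2, -5]; [-4, 0, -2]]
  = (-1)·((2)(-2) - (-5)(0)) - (-3)·((0)(-2) - (-5)(-4)) + (2)·((0)(0) - (2)(-4))
  = (-1)(-4) - (-3)(-20) + (2)(8)
  = -40
M₁₄ = det[[-1, -3, -3]; [0, 2, -2]; [-4, 0, 2]]
  = (-1)·((2)(2) - (-2)(0)) - (-3)·((0)(2) - (-2)(-4)) + (-3)·((0)(0) - (2)(-4))
  = (-1)(4) - (-3)(-8) + (-3)(8)
  = -52

det(A) = (2)(-46) - (4)(-90) + (2)(-40) - (-1)(-52) = 136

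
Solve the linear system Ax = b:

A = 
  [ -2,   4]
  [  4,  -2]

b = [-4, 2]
Row reduce the augmented matrix [A|b]:
R2 → R2 + (2)·R1
REF = 
  [ -2,   4,  -4]
  [  0,   6,  -6]

Back-substitution:
x₂ = (-6) / 6 = -1
x₁ = (-4 - (4)(-1)) / (-2) = 0

x = [0, -1]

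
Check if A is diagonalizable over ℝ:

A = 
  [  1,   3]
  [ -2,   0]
No

tr(A) = 1, det(A) = 6
Characteristic polynomial: λ² - tr(A)λ + det(A) = λ² - λ + 6
λ² - λ + 6 = 0  ⇒  λ = (1 ± √((-1)² - 4·(6)))/2 = (1 ± √(-23))/2
  = (1 + i√23)/2,  (1 - i√23)/2
Eigenvalues: (1 + i√23)/2, (1 - i√23)/2  (≈ 0.5 + 2.398i, 0.5 - 2.398i)
Has complex eigenvalues (not diagonalizable over ℝ).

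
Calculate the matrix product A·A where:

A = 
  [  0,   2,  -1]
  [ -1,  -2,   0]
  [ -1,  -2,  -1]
A² = A·A:
A²[1,1] = (0)(0) + (2)(-1) + (-1)(-1) = -1
A²[1,2] = (0)(2) + (2)(-2) + (-1)(-2) = -2
A²[1,3] = (0)(-1) + (2)(0) + (-1)(-1) = 1
A²[2,1] = (-1)(0) + (-2)(-1) + (0)(-1) = 2
A²[2,2] = (-1)(2) + (-2)(-2) + (0)(-2) = 2
A²[2,3] = (-1)(-1) + (-2)(0) + (0)(-1) = 1
A²[3,1] = (-1)(0) + (-2)(-1) + (-1)(-1) = 3
A²[3,2] = (-1)(2) + (-2)(-2) + (-1)(-2) = 4
A²[3,3] = (-1)(-1) + (-2)(0) + (-1)(-1) = 2
A² = 
  [ -1,  -2,   1]
  [  2,   2,   1]
  [  3,   4,   2]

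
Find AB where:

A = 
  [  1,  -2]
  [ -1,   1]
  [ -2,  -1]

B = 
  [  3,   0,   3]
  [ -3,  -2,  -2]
A is 3×2 and B is 2×3, so AB is 3×3. Each entry is (row of A)·(column of B):
AB[1,1] = (1)(3) + (-2)(-3) = 9
AB[1,2] = (1)(0) + (-2)(-2) = 4
AB[1,3] = (1)(3) + (-2)(-2) = 7
AB[2,1] = (-1)(3) + (1)(-3) = -6
AB[2,2] = (-1)(0) + (1)(-2) = -2
AB[2,3] = (-1)(3) + (1)(-2) = -5
AB[3,1] = (-2)(3) + (-1)(-3) = -3
AB[3,2] = (-2)(0) + (-1)(-2) = 2
AB[3,3] = (-2)(3) + (-1)(-2) = -4

AB = 
  [  9,   4,   7]
  [ -6,  -2,  -5]
  [ -3,   2,  -4]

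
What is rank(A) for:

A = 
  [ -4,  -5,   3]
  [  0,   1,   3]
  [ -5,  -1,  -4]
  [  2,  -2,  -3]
Row reduce:
R3 → R3 - (5/4)·R1
R4 → R4 + (1/2)·R1
R3 → R3 - (21/4)·R2
R4 → R4 + (9/2)·R2
R4 → R4 + (24/47)·R3
REF = 
  [   -4,    -5,     3]
  [    0,     1,     3]
  [    0,     0, -47/2]
  [    0,     0,     0]
Pivot columns: 1, 2, 3 → 3 pivots.

rank(A) = 3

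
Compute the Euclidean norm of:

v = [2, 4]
4.472

||v||₂ = √((2)² + (4)²) = √20 = 4.472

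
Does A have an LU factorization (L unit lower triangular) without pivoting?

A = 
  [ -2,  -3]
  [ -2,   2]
Yes.
A[1,1] = -2 ≠ 0, so Gaussian elimination proceeds without a row swap: multiplier ℓ₂₁ = (-2)/(-2) = 1, and U[2,2] = 2 - (1)(-3) = 5.
L = 
  [  1,   0]
  [  1,   1]
U = 
  [ -2,  -3]
  [  0,   5]
Check row 2 of LU: [(1)(-2), (1)(-3) + 5] = [-2, 2] = row 2 of A ✓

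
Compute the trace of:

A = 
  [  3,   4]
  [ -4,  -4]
-1

tr(A) = 3 + -4 = -1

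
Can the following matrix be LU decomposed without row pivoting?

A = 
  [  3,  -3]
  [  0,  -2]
Yes.
A[1,1] = 3 ≠ 0, so Gaussian elimination proceeds without a row swap: multiplier ℓ₂₁ = (0)/(3) = 0, and U[2,2] = -2 - (0)(-3) = -2.
L = 
  [  1,   0]
  [  0,   1]
U = 
  [  3,  -3]
  [  0,  -2]
Check row 2 of LU: [(0)(3), (0)(-3) + (-2)] = [0, -2] = row 2 of A ✓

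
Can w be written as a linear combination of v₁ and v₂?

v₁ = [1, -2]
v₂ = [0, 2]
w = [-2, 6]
Yes

Form the augmented matrix and row-reduce:
[v₁|v₂|w] = 
  [  1,   0,  -2]
  [ -2,   2,   6]
R2 → R2 + (2)·R1
REF = 
  [  1,   0,  -2]
  [  0,   2,   2]

No row of the form [0 0 | nonzero], so the system is consistent. Back-substitution gives c₁ = -2, c₂ = 1: w = (-2)·v₁ + (1)·v₂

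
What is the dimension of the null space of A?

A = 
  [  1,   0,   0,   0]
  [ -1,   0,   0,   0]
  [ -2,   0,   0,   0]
nullity(A) = 3

Row reduce:
R2 → R2 + (1)·R1
R3 → R3 + (2)·R1
REF = 
  [  1,   0,   0,   0]
  [  0,   0,   0,   0]
  [  0,   0,   0,   0]
Pivot columns: 1 → 1 pivot.
rank(A) = 1, so nullity(A) = 4 - 1 = 3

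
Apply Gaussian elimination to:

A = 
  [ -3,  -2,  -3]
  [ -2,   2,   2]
Row operations:
R2 → R2 - (2/3)·R1

Resulting echelon form:
REF = 
  [  -3,   -2,   -3]
  [   0, 10/3,    4]

Rank = 2 (number of non-zero pivot rows).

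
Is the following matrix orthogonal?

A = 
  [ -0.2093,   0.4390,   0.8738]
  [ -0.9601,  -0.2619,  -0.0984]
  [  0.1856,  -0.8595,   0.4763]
Yes

AᵀA = 
  [  1,   0,   0]
  [  0,   1.0001,   0]
  [  0,   0,   1.0001]
≈ I (equal to I up to the 4-dp rounding of the entries)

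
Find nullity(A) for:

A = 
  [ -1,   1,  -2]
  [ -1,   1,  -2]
nullity(A) = 2

Row reduce:
R2 → R2 - (1)·R1
REF = 
  [ -1,   1,  -2]
  [  0,   0,   0]
Pivot columns: 1 → 1 pivot.
rank(A) = 1, so nullity(A) = 3 - 1 = 2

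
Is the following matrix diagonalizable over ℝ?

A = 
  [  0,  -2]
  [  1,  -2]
No

tr(A) = -2, det(A) = 2
Characteristic polynomial: λ² - tr(A)λ + det(A) = λ² + 2λ + 2
λ² + 2λ + 2 = 0  ⇒  λ = (-2 ± √((2)² - 4·(2)))/2 = (-2 ± √(-4))/2
  = -1 + i,  -1 - i
Eigenvalues: -1 + i, -1 - i  (≈ -1 + 1i, -1 - 1i)
Has complex eigenvalues (not diagonalizable over ℝ).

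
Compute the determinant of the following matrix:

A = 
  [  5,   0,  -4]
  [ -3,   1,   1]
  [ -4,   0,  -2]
-26

Cofactor expansion along row 1:
det(A) = (5)·((1)(-2) - (1)(0)) - (0)·((-3)(-2) - (1)(-4)) + (-4)·((-3)(0) - (1)(-4))
  = (5)(-2) - (0)(10) + (-4)(4)
  = -26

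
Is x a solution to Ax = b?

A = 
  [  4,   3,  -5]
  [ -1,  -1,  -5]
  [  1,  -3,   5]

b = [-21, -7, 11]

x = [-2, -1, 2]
Yes

Ax = [-21, -7, 11] = b ✓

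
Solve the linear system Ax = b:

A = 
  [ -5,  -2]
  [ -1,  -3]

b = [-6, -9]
x = [0, 3]

Row reduce the augmented matrix [A|b]:
R2 → R2 - (1/5)·R1
REF = 
  [   -5,    -2,    -6]
  [    0, -13/5, -39/5]

Back-substitution:
x₂ = (-39/5) / (-13/5) = 3
x₁ = (-6 - (-2)(3)) / (-5) = 0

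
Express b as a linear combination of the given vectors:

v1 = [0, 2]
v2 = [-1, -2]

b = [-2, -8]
c1 = -2, c2 = 2

b = -2·v1 + 2·v2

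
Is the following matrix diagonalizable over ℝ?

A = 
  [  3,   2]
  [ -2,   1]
No

tr(A) = 4, det(A) = 7
Characteristic polynomial: λ² - tr(A)λ + det(A) = λ² - 4λ + 7
λ² - 4λ + 7 = 0  ⇒  λ = (4 ± √((-4)² - 4·(7)))/2 = (4 ± √(-12))/2
  = 2 + i√3,  2 - i√3
Eigenvalues: 2 + i√3, 2 - i√3  (≈ 2 + 1.732i, 2 - 1.732i)
Has complex eigenvalues (not diagonalizable over ℝ).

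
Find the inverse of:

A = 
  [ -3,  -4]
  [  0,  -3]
det(A) = (-3)(-3) - (-4)(0) = 9
For a 2×2 matrix, A⁻¹ = (1/det(A)) · [[d, -b], [-c, a]]
    = (1/9) · [[-3, 4], [0, -3]]

A⁻¹ = 
  [-1/3,  4/9]
  [   0, -1/3]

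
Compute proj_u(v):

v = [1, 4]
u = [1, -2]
proj_u(v) = [-7/5, 14/5]

v·u = (1)(1) + (4)(-2) = -7
u·u = (1)² + (-2)² = 5
proj_u(v) = (v·u / u·u) × u = (-7/5) × u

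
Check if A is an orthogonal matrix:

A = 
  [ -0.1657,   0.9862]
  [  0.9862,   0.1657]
Yes

AᵀA = 
  [  1,   0]
  [  0,   1]
≈ I (equal to I up to the 4-dp rounding of the entries)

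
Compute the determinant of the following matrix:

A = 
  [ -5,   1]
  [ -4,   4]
-16

For a 2×2 matrix, det = ad - bc = (-5)(4) - (1)(-4) = -16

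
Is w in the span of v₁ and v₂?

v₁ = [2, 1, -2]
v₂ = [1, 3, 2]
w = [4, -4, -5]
No

Form the augmented matrix and row-reduce:
[v₁|v₂|w] = 
  [  2,   1,   4]
  [  1,   3,  -4]
  [ -2,   2,  -5]
R2 → R2 - (1/2)·R1
R3 → R3 + (1)·R1
R3 → R3 - (6/5)·R2
REF = 
  [   2,    1,    4]
  [   0,  5/2,   -6]
  [   0,    0, 31/5]

Row 3 reads [0 0 | 31/5], i.e. 0 = 31/5, so the system is inconsistent and w ∉ span{v₁, v₂}.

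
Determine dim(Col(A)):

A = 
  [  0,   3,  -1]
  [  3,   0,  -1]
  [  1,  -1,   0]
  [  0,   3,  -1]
Row reduce:
Swap R1 ↔ R2
R3 → R3 - (1/3)·R1
R3 → R3 + (1/3)·R2
R4 → R4 - (1)·R2
REF = 
  [  3,   0,  -1]
  [  0,   3,  -1]
  [  0,   0,   0]
  [  0,   0,   0]
Pivot columns: 1, 2 → 2 pivots.
dim(Col(A)) = number of pivot columns = 2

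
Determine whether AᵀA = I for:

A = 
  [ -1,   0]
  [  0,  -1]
Yes

AᵀA = 
  [  1,   0]
  [  0,   1]
= I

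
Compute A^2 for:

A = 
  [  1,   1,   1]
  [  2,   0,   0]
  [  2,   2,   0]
A² = A·A:
A²[1,1] = (1)(1) + (1)(2) + (1)(2) = 5
A²[1,2] = (1)(1) + (1)(0) + (1)(2) = 3
A²[1,3] = (1)(1) + (1)(0) + (1)(0) = 1
A²[2,1] = (2)(1) + (0)(2) + (0)(2) = 2
A²[2,2] = (2)(1) + (0)(0) + (0)(2) = 2
A²[2,3] = (2)(1) + (0)(0) + (0)(0) = 2
A²[3,1] = (2)(1) + (2)(2) + (0)(2) = 6
A²[3,2] = (2)(1) + (2)(0) + (0)(2) = 2
A²[3,3] = (2)(1) + (2)(0) + (0)(0) = 2
A² = 
  [  5,   3,   1]
  [  2,   2,   2]
  [  6,   2,   2]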